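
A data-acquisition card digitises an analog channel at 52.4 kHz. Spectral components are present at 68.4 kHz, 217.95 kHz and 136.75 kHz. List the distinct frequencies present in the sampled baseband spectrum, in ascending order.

fs/2 = 26.2 kHz.
68.4 kHz mod fs = 16 kHz.
16 kHz ≤ fs/2 = 26.2 kHz, appears at 16 kHz.
217.95 kHz mod fs = 8.35 kHz.
8.35 kHz ≤ fs/2 = 26.2 kHz, appears at 8.35 kHz.
136.75 kHz mod fs = 31.95 kHz.
31.95 kHz > fs/2 = 26.2 kHz, folds to fs − 31.95 kHz = 20.45 kHz.
Distinct values: {8.35 kHz, 16 kHz, 20.45 kHz}.

8.35 kHz, 16 kHz, 20.45 kHz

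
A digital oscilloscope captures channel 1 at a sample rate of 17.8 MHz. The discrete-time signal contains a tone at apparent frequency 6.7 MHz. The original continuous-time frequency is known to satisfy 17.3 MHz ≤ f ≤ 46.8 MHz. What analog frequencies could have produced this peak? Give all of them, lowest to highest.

24.5 MHz, 28.9 MHz, 42.3 MHz, 46.7 MHz

Frequencies that alias to 6.7 MHz are k·fs ± 6.7 MHz for integer k ≥ 0.
k=0: 6.7 MHz.
k=1: 11.1 MHz, 24.5 MHz.
k=2: 28.9 MHz, 42.3 MHz.
k=3: 46.7 MHz, 60.1 MHz.
k=4: 64.5 MHz, 77.9 MHz.
Within [17.3 MHz, 46.8 MHz]: 24.5 MHz, 28.9 MHz, 42.3 MHz, 46.7 MHz.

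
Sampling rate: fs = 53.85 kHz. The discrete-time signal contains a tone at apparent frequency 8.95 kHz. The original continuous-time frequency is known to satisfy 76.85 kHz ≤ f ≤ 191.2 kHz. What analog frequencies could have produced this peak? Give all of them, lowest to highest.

Frequencies that alias to 8.95 kHz are k·fs ± 8.95 kHz for integer k ≥ 0.
k=0: 8.95 kHz.
k=1: 44.9 kHz, 62.8 kHz.
k=2: 98.75 kHz, 116.65 kHz.
k=3: 152.6 kHz, 170.5 kHz.
k=4: 206.45 kHz, 224.35 kHz.
Within [76.85 kHz, 191.2 kHz]: 98.75 kHz, 116.65 kHz, 152.6 kHz, 170.5 kHz.

98.75 kHz, 116.65 kHz, 152.6 kHz, 170.5 kHz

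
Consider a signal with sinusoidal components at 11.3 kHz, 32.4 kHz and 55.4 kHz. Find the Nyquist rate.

Highest-frequency component: 55.4 kHz.
Nyquist rate = 2 × 55.4 kHz = 110.8 kHz.

110.8 kHz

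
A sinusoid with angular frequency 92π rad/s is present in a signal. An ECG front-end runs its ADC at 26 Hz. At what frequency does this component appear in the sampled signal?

6 Hz

ω = 92π rad/s → f = ω/(2π) = 46 Hz.
46 Hz mod fs = 20 Hz.
20 Hz > fs/2 = 13 Hz, folds to fs − 20 Hz = 6 Hz.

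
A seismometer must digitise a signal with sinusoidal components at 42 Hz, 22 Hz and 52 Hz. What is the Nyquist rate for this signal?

Highest-frequency component: 52 Hz.
Nyquist rate = 2 × 52 Hz = 104 Hz.

104 Hz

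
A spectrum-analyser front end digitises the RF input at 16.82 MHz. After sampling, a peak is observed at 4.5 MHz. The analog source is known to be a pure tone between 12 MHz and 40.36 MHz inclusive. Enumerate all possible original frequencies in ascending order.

12.32 MHz, 21.32 MHz, 29.14 MHz, 38.14 MHz

Frequencies that alias to 4.5 MHz are k·fs ± 4.5 MHz for integer k ≥ 0.
k=0: 4.5 MHz.
k=1: 12.32 MHz, 21.32 MHz.
k=2: 29.14 MHz, 38.14 MHz.
k=3: 45.96 MHz, 54.96 MHz.
Within [12 MHz, 40.36 MHz]: 12.32 MHz, 21.32 MHz, 29.14 MHz, 38.14 MHz.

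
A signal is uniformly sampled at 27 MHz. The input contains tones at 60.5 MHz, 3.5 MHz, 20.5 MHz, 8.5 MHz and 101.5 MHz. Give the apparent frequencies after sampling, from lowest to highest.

3.5 MHz, 6.5 MHz, 8.5 MHz

fs/2 = 13.5 MHz.
60.5 MHz mod fs = 6.5 MHz.
6.5 MHz ≤ fs/2 = 13.5 MHz, appears at 6.5 MHz.
3.5 MHz ≤ fs/2 = 13.5 MHz, passes unchanged.
20.5 MHz > fs/2 = 13.5 MHz, folds to fs − 20.5 MHz = 6.5 MHz.
8.5 MHz ≤ fs/2 = 13.5 MHz, passes unchanged.
101.5 MHz mod fs = 20.5 MHz.
20.5 MHz > fs/2 = 13.5 MHz, folds to fs − 20.5 MHz = 6.5 MHz.
Distinct values: {3.5 MHz, 6.5 MHz, 8.5 MHz}.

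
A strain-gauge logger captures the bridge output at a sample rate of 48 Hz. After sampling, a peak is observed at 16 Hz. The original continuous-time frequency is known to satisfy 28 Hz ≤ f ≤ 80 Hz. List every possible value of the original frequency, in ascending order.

32 Hz, 64 Hz, 80 Hz

Frequencies that alias to 16 Hz are k·fs ± 16 Hz for integer k ≥ 0.
k=0: 16 Hz.
k=1: 32 Hz, 64 Hz.
k=2: 80 Hz, 112 Hz.
k=3: 128 Hz, 160 Hz.
Within [28 Hz, 80 Hz]: 32 Hz, 64 Hz, 80 Hz.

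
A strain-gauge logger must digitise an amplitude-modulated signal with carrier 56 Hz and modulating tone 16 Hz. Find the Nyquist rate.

144 Hz

AM sidebands sit at fc ± fm = 40 Hz and 72 Hz.
Highest-frequency component: 72 Hz.
Nyquist rate = 2 × 72 Hz = 144 Hz.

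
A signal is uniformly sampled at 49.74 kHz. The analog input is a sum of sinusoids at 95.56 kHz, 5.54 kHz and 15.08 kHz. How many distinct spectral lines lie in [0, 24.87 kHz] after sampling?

fs/2 = 24.87 kHz.
95.56 kHz mod fs = 45.82 kHz.
45.82 kHz > fs/2 = 24.87 kHz, folds to fs − 45.82 kHz = 3.92 kHz.
5.54 kHz ≤ fs/2 = 24.87 kHz, passes unchanged.
15.08 kHz ≤ fs/2 = 24.87 kHz, passes unchanged.
Distinct values: {3.92 kHz, 5.54 kHz, 15.08 kHz} → 3.

3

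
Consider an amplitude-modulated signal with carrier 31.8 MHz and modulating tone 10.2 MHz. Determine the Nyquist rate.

84 MHz

AM sidebands sit at fc ± fm = 21.6 MHz and 42 MHz.
Highest-frequency component: 42 MHz.
Nyquist rate = 2 × 42 MHz = 84 MHz.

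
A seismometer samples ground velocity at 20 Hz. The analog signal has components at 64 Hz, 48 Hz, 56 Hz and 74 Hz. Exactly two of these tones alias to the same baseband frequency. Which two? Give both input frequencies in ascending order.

56 Hz, 64 Hz

fs/2 = 10 Hz.
64 Hz mod fs = 4 Hz.
4 Hz ≤ fs/2 = 10 Hz, appears at 4 Hz.
48 Hz mod fs = 8 Hz.
8 Hz ≤ fs/2 = 10 Hz, appears at 8 Hz.
56 Hz mod fs = 16 Hz.
16 Hz > fs/2 = 10 Hz, folds to fs − 16 Hz = 4 Hz.
74 Hz mod fs = 14 Hz.
14 Hz > fs/2 = 10 Hz, folds to fs − 14 Hz = 6 Hz.
56 Hz and 64 Hz both map to 4 Hz.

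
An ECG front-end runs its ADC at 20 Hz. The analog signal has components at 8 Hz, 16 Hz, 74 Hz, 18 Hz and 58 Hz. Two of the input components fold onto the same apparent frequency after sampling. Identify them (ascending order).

18 Hz, 58 Hz

fs/2 = 10 Hz.
8 Hz ≤ fs/2 = 10 Hz, passes unchanged.
16 Hz > fs/2 = 10 Hz, folds to fs − 16 Hz = 4 Hz.
74 Hz mod fs = 14 Hz.
14 Hz > fs/2 = 10 Hz, folds to fs − 14 Hz = 6 Hz.
18 Hz > fs/2 = 10 Hz, folds to fs − 18 Hz = 2 Hz.
58 Hz mod fs = 18 Hz.
18 Hz > fs/2 = 10 Hz, folds to fs − 18 Hz = 2 Hz.
18 Hz and 58 Hz both map to 2 Hz.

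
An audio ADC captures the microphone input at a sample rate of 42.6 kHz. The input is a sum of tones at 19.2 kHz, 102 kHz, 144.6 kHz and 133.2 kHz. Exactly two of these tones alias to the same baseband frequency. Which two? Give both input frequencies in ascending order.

fs/2 = 21.3 kHz.
19.2 kHz ≤ fs/2 = 21.3 kHz, passes unchanged.
102 kHz mod fs = 16.8 kHz.
16.8 kHz ≤ fs/2 = 21.3 kHz, appears at 16.8 kHz.
144.6 kHz mod fs = 16.8 kHz.
16.8 kHz ≤ fs/2 = 21.3 kHz, appears at 16.8 kHz.
133.2 kHz mod fs = 5.4 kHz.
5.4 kHz ≤ fs/2 = 21.3 kHz, appears at 5.4 kHz.
102 kHz and 144.6 kHz both map to 16.8 kHz.

102 kHz, 144.6 kHz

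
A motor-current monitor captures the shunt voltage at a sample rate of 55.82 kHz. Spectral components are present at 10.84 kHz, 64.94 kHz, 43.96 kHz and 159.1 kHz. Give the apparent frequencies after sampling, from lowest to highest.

fs/2 = 27.91 kHz.
10.84 kHz ≤ fs/2 = 27.91 kHz, passes unchanged.
64.94 kHz mod fs = 9.12 kHz.
9.12 kHz ≤ fs/2 = 27.91 kHz, appears at 9.12 kHz.
43.96 kHz > fs/2 = 27.91 kHz, folds to fs − 43.96 kHz = 11.86 kHz.
159.1 kHz mod fs = 47.46 kHz.
47.46 kHz > fs/2 = 27.91 kHz, folds to fs − 47.46 kHz = 8.36 kHz.
Distinct values: {8.36 kHz, 9.12 kHz, 10.84 kHz, 11.86 kHz}.

8.36 kHz, 9.12 kHz, 10.84 kHz, 11.86 kHz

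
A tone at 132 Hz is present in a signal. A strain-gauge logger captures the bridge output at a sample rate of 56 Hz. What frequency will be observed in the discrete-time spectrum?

132 Hz mod fs = 20 Hz.
20 Hz ≤ fs/2 = 28 Hz, appears at 20 Hz.

20 Hz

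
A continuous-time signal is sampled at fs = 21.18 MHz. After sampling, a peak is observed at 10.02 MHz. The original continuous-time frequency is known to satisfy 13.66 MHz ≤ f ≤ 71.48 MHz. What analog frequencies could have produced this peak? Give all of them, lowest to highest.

31.2 MHz, 32.34 MHz, 52.38 MHz, 53.52 MHz

Frequencies that alias to 10.02 MHz are k·fs ± 10.02 MHz for integer k ≥ 0.
k=0: 10.02 MHz.
k=1: 11.16 MHz, 31.2 MHz.
k=2: 32.34 MHz, 52.38 MHz.
k=3: 53.52 MHz, 73.56 MHz.
k=4: 74.7 MHz, 94.74 MHz.
Within [13.66 MHz, 71.48 MHz]: 31.2 MHz, 32.34 MHz, 52.38 MHz, 53.52 MHz.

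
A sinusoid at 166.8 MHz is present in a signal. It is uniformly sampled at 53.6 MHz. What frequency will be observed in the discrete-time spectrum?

6 MHz

166.8 MHz mod fs = 6 MHz.
6 MHz ≤ fs/2 = 26.8 MHz, appears at 6 MHz.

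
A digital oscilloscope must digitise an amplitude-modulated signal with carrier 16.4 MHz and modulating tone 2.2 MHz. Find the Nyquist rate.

37.2 MHz

AM sidebands sit at fc ± fm = 14.2 MHz and 18.6 MHz.
Highest-frequency component: 18.6 MHz.
Nyquist rate = 2 × 18.6 MHz = 37.2 MHz.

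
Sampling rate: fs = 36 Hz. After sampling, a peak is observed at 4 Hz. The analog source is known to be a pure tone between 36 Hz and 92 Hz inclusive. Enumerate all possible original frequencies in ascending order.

Frequencies that alias to 4 Hz are k·fs ± 4 Hz for integer k ≥ 0.
k=0: 4 Hz.
k=1: 32 Hz, 40 Hz.
k=2: 68 Hz, 76 Hz.
k=3: 104 Hz, 112 Hz.
Within [36 Hz, 92 Hz]: 40 Hz, 68 Hz, 76 Hz.

40 Hz, 68 Hz, 76 Hz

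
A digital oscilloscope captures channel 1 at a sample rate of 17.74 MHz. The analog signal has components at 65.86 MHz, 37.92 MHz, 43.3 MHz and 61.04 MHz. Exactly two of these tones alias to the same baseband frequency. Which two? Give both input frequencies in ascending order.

fs/2 = 8.87 MHz.
65.86 MHz mod fs = 12.64 MHz.
12.64 MHz > fs/2 = 8.87 MHz, folds to fs − 12.64 MHz = 5.1 MHz.
37.92 MHz mod fs = 2.44 MHz.
2.44 MHz ≤ fs/2 = 8.87 MHz, appears at 2.44 MHz.
43.3 MHz mod fs = 7.82 MHz.
7.82 MHz ≤ fs/2 = 8.87 MHz, appears at 7.82 MHz.
61.04 MHz mod fs = 7.82 MHz.
7.82 MHz ≤ fs/2 = 8.87 MHz, appears at 7.82 MHz.
43.3 MHz and 61.04 MHz both map to 7.82 MHz.

43.3 MHz, 61.04 MHz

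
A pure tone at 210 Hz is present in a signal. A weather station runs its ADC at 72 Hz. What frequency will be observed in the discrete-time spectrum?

6 Hz

210 Hz mod fs = 66 Hz.
66 Hz > fs/2 = 36 Hz, folds to fs − 66 Hz = 6 Hz.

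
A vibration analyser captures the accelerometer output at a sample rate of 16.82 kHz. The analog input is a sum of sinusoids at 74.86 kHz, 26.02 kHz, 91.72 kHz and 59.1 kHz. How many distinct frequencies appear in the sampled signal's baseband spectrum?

3

fs/2 = 8.41 kHz.
74.86 kHz mod fs = 7.58 kHz.
7.58 kHz ≤ fs/2 = 8.41 kHz, appears at 7.58 kHz.
26.02 kHz mod fs = 9.2 kHz.
9.2 kHz > fs/2 = 8.41 kHz, folds to fs − 9.2 kHz = 7.62 kHz.
91.72 kHz mod fs = 7.62 kHz.
7.62 kHz ≤ fs/2 = 8.41 kHz, appears at 7.62 kHz.
59.1 kHz mod fs = 8.64 kHz.
8.64 kHz > fs/2 = 8.41 kHz, folds to fs − 8.64 kHz = 8.18 kHz.
Distinct values: {7.58 kHz, 7.62 kHz, 8.18 kHz} → 3.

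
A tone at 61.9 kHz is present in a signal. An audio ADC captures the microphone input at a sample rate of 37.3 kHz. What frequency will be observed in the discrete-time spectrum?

61.9 kHz mod fs = 24.6 kHz.
24.6 kHz > fs/2 = 18.65 kHz, folds to fs − 24.6 kHz = 12.7 kHz.

12.7 kHz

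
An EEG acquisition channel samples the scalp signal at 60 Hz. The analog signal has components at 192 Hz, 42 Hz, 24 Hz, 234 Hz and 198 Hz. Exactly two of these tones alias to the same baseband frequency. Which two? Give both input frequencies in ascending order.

42 Hz, 198 Hz

fs/2 = 30 Hz.
192 Hz mod fs = 12 Hz.
12 Hz ≤ fs/2 = 30 Hz, appears at 12 Hz.
42 Hz > fs/2 = 30 Hz, folds to fs − 42 Hz = 18 Hz.
24 Hz ≤ fs/2 = 30 Hz, passes unchanged.
234 Hz mod fs = 54 Hz.
54 Hz > fs/2 = 30 Hz, folds to fs − 54 Hz = 6 Hz.
198 Hz mod fs = 18 Hz.
18 Hz ≤ fs/2 = 30 Hz, appears at 18 Hz.
42 Hz and 198 Hz both map to 18 Hz.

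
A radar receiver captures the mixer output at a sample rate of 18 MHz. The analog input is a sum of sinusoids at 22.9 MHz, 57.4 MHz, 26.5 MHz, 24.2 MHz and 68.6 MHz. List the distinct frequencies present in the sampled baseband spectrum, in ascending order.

3.4 MHz, 4.9 MHz, 6.2 MHz, 8.5 MHz

fs/2 = 9 MHz.
22.9 MHz mod fs = 4.9 MHz.
4.9 MHz ≤ fs/2 = 9 MHz, appears at 4.9 MHz.
57.4 MHz mod fs = 3.4 MHz.
3.4 MHz ≤ fs/2 = 9 MHz, appears at 3.4 MHz.
26.5 MHz mod fs = 8.5 MHz.
8.5 MHz ≤ fs/2 = 9 MHz, appears at 8.5 MHz.
24.2 MHz mod fs = 6.2 MHz.
6.2 MHz ≤ fs/2 = 9 MHz, appears at 6.2 MHz.
68.6 MHz mod fs = 14.6 MHz.
14.6 MHz > fs/2 = 9 MHz, folds to fs − 14.6 MHz = 3.4 MHz.
Distinct values: {3.4 MHz, 4.9 MHz, 6.2 MHz, 8.5 MHz}.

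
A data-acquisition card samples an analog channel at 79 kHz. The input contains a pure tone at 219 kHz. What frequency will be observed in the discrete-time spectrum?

18 kHz

219 kHz mod fs = 61 kHz.
61 kHz > fs/2 = 39.5 kHz, folds to fs − 61 kHz = 18 kHz.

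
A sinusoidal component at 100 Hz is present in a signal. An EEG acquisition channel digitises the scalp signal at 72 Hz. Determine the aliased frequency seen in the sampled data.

100 Hz mod fs = 28 Hz.
28 Hz ≤ fs/2 = 36 Hz, appears at 28 Hz.

28 Hz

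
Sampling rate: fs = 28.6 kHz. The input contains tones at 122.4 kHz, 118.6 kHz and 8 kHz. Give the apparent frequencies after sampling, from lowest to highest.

4.2 kHz, 8 kHz

fs/2 = 14.3 kHz.
122.4 kHz mod fs = 8 kHz.
8 kHz ≤ fs/2 = 14.3 kHz, appears at 8 kHz.
118.6 kHz mod fs = 4.2 kHz.
4.2 kHz ≤ fs/2 = 14.3 kHz, appears at 4.2 kHz.
8 kHz ≤ fs/2 = 14.3 kHz, passes unchanged.
Distinct values: {4.2 kHz, 8 kHz}.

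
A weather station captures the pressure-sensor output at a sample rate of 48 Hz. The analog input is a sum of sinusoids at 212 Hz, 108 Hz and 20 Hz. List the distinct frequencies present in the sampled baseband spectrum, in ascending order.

12 Hz, 20 Hz

fs/2 = 24 Hz.
212 Hz mod fs = 20 Hz.
20 Hz ≤ fs/2 = 24 Hz, appears at 20 Hz.
108 Hz mod fs = 12 Hz.
12 Hz ≤ fs/2 = 24 Hz, appears at 12 Hz.
20 Hz ≤ fs/2 = 24 Hz, passes unchanged.
Distinct values: {12 Hz, 20 Hz}.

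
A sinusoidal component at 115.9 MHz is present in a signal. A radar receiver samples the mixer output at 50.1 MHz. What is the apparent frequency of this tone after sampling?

15.7 MHz

115.9 MHz mod fs = 15.7 MHz.
15.7 MHz ≤ fs/2 = 25.05 MHz, appears at 15.7 MHz.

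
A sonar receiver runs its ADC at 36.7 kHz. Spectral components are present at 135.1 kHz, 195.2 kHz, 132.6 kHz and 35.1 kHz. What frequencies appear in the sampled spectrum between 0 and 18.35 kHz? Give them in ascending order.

fs/2 = 18.35 kHz.
135.1 kHz mod fs = 25 kHz.
25 kHz > fs/2 = 18.35 kHz, folds to fs − 25 kHz = 11.7 kHz.
195.2 kHz mod fs = 11.7 kHz.
11.7 kHz ≤ fs/2 = 18.35 kHz, appears at 11.7 kHz.
132.6 kHz mod fs = 22.5 kHz.
22.5 kHz > fs/2 = 18.35 kHz, folds to fs − 22.5 kHz = 14.2 kHz.
35.1 kHz > fs/2 = 18.35 kHz, folds to fs − 35.1 kHz = 1.6 kHz.
Distinct values: {1.6 kHz, 11.7 kHz, 14.2 kHz}.

1.6 kHz, 11.7 kHz, 14.2 kHz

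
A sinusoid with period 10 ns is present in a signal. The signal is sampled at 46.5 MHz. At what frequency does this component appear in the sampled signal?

7 MHz

T = 10 ns → f = 1/T = 100 MHz.
100 MHz mod fs = 7 MHz.
7 MHz ≤ fs/2 = 23.25 MHz, appears at 7 MHz.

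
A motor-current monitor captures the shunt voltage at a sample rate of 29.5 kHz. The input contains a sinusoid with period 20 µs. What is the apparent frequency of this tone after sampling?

9 kHz

T = 20 µs → f = 1/T = 50 kHz.
50 kHz mod fs = 20.5 kHz.
20.5 kHz > fs/2 = 14.75 kHz, folds to fs − 20.5 kHz = 9 kHz.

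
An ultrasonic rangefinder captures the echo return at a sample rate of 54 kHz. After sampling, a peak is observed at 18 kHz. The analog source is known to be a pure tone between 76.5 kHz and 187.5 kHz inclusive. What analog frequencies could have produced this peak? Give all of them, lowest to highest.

Frequencies that alias to 18 kHz are k·fs ± 18 kHz for integer k ≥ 0.
k=0: 18 kHz.
k=1: 36 kHz, 72 kHz.
k=2: 90 kHz, 126 kHz.
k=3: 144 kHz, 180 kHz.
k=4: 198 kHz, 234 kHz.
Within [76.5 kHz, 187.5 kHz]: 90 kHz, 126 kHz, 144 kHz, 180 kHz.

90 kHz, 126 kHz, 144 kHz, 180 kHz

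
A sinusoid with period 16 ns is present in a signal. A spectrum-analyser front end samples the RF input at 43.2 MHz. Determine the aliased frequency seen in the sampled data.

T = 16 ns → f = 1/T = 62.5 MHz.
62.5 MHz mod fs = 19.3 MHz.
19.3 MHz ≤ fs/2 = 21.6 MHz, appears at 19.3 MHz.

19.3 MHz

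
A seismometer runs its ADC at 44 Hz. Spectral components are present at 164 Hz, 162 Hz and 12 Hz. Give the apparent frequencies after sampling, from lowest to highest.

12 Hz, 14 Hz

fs/2 = 22 Hz.
164 Hz mod fs = 32 Hz.
32 Hz > fs/2 = 22 Hz, folds to fs − 32 Hz = 12 Hz.
162 Hz mod fs = 30 Hz.
30 Hz > fs/2 = 22 Hz, folds to fs − 30 Hz = 14 Hz.
12 Hz ≤ fs/2 = 22 Hz, passes unchanged.
Distinct values: {12 Hz, 14 Hz}.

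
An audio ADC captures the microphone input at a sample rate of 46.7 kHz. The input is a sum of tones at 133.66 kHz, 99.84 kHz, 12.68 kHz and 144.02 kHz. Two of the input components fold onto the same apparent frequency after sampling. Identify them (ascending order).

fs/2 = 23.35 kHz.
133.66 kHz mod fs = 40.26 kHz.
40.26 kHz > fs/2 = 23.35 kHz, folds to fs − 40.26 kHz = 6.44 kHz.
99.84 kHz mod fs = 6.44 kHz.
6.44 kHz ≤ fs/2 = 23.35 kHz, appears at 6.44 kHz.
12.68 kHz ≤ fs/2 = 23.35 kHz, passes unchanged.
144.02 kHz mod fs = 3.92 kHz.
3.92 kHz ≤ fs/2 = 23.35 kHz, appears at 3.92 kHz.
99.84 kHz and 133.66 kHz both map to 6.44 kHz.

99.84 kHz, 133.66 kHz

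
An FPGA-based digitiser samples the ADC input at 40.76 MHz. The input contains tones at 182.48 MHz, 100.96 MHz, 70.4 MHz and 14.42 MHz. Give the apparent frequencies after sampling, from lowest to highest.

11.12 MHz, 14.42 MHz, 19.44 MHz

fs/2 = 20.38 MHz.
182.48 MHz mod fs = 19.44 MHz.
19.44 MHz ≤ fs/2 = 20.38 MHz, appears at 19.44 MHz.
100.96 MHz mod fs = 19.44 MHz.
19.44 MHz ≤ fs/2 = 20.38 MHz, appears at 19.44 MHz.
70.4 MHz mod fs = 29.64 MHz.
29.64 MHz > fs/2 = 20.38 MHz, folds to fs − 29.64 MHz = 11.12 MHz.
14.42 MHz ≤ fs/2 = 20.38 MHz, passes unchanged.
Distinct values: {11.12 MHz, 14.42 MHz, 19.44 MHz}.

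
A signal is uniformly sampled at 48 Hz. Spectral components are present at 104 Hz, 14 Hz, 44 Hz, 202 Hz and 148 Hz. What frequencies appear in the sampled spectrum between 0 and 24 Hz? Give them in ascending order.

4 Hz, 8 Hz, 10 Hz, 14 Hz

fs/2 = 24 Hz.
104 Hz mod fs = 8 Hz.
8 Hz ≤ fs/2 = 24 Hz, appears at 8 Hz.
14 Hz ≤ fs/2 = 24 Hz, passes unchanged.
44 Hz > fs/2 = 24 Hz, folds to fs − 44 Hz = 4 Hz.
202 Hz mod fs = 10 Hz.
10 Hz ≤ fs/2 = 24 Hz, appears at 10 Hz.
148 Hz mod fs = 4 Hz.
4 Hz ≤ fs/2 = 24 Hz, appears at 4 Hz.
Distinct values: {4 Hz, 8 Hz, 10 Hz, 14 Hz}.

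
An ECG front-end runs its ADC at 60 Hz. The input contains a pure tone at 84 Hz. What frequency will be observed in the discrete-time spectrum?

24 Hz

84 Hz mod fs = 24 Hz.
24 Hz ≤ fs/2 = 30 Hz, appears at 24 Hz.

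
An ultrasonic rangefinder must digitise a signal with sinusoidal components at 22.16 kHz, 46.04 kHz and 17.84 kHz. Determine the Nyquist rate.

Highest-frequency component: 46.04 kHz.
Nyquist rate = 2 × 46.04 kHz = 92.08 kHz.

92.08 kHz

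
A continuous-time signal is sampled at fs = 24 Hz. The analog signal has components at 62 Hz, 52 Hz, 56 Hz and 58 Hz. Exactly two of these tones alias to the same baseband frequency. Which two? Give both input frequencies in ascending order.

58 Hz, 62 Hz

fs/2 = 12 Hz.
62 Hz mod fs = 14 Hz.
14 Hz > fs/2 = 12 Hz, folds to fs − 14 Hz = 10 Hz.
52 Hz mod fs = 4 Hz.
4 Hz ≤ fs/2 = 12 Hz, appears at 4 Hz.
56 Hz mod fs = 8 Hz.
8 Hz ≤ fs/2 = 12 Hz, appears at 8 Hz.
58 Hz mod fs = 10 Hz.
10 Hz ≤ fs/2 = 12 Hz, appears at 10 Hz.
58 Hz and 62 Hz both map to 10 Hz.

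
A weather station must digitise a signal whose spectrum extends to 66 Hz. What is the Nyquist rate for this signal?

132 Hz

Nyquist rate = 2 × 66 Hz = 132 Hz.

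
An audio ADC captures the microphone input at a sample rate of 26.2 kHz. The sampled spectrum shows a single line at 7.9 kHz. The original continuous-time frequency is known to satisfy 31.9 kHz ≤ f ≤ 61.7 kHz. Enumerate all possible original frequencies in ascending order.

Frequencies that alias to 7.9 kHz are k·fs ± 7.9 kHz for integer k ≥ 0.
k=0: 7.9 kHz.
k=1: 18.3 kHz, 34.1 kHz.
k=2: 44.5 kHz, 60.3 kHz.
k=3: 70.7 kHz, 86.5 kHz.
Within [31.9 kHz, 61.7 kHz]: 34.1 kHz, 44.5 kHz, 60.3 kHz.

34.1 kHz, 44.5 kHz, 60.3 kHz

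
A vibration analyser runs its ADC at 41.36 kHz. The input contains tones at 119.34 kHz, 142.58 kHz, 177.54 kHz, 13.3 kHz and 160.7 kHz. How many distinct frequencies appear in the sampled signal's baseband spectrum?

fs/2 = 20.68 kHz.
119.34 kHz mod fs = 36.62 kHz.
36.62 kHz > fs/2 = 20.68 kHz, folds to fs − 36.62 kHz = 4.74 kHz.
142.58 kHz mod fs = 18.5 kHz.
18.5 kHz ≤ fs/2 = 20.68 kHz, appears at 18.5 kHz.
177.54 kHz mod fs = 12.1 kHz.
12.1 kHz ≤ fs/2 = 20.68 kHz, appears at 12.1 kHz.
13.3 kHz ≤ fs/2 = 20.68 kHz, passes unchanged.
160.7 kHz mod fs = 36.62 kHz.
36.62 kHz > fs/2 = 20.68 kHz, folds to fs − 36.62 kHz = 4.74 kHz.
Distinct values: {4.74 kHz, 12.1 kHz, 13.3 kHz, 18.5 kHz} → 4.

4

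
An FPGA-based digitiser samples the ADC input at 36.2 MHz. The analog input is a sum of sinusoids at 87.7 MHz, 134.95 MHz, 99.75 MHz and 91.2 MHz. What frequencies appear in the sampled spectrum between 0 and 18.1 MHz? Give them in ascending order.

8.85 MHz, 9.85 MHz, 15.3 MHz, 17.4 MHz

fs/2 = 18.1 MHz.
87.7 MHz mod fs = 15.3 MHz.
15.3 MHz ≤ fs/2 = 18.1 MHz, appears at 15.3 MHz.
134.95 MHz mod fs = 26.35 MHz.
26.35 MHz > fs/2 = 18.1 MHz, folds to fs − 26.35 MHz = 9.85 MHz.
99.75 MHz mod fs = 27.35 MHz.
27.35 MHz > fs/2 = 18.1 MHz, folds to fs − 27.35 MHz = 8.85 MHz.
91.2 MHz mod fs = 18.8 MHz.
18.8 MHz > fs/2 = 18.1 MHz, folds to fs − 18.8 MHz = 17.4 MHz.
Distinct values: {8.85 MHz, 9.85 MHz, 15.3 MHz, 17.4 MHz}.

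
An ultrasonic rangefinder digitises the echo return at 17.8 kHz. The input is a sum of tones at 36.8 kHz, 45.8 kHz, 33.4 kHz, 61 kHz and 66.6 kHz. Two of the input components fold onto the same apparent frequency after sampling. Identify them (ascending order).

45.8 kHz, 61 kHz

fs/2 = 8.9 kHz.
36.8 kHz mod fs = 1.2 kHz.
1.2 kHz ≤ fs/2 = 8.9 kHz, appears at 1.2 kHz.
45.8 kHz mod fs = 10.2 kHz.
10.2 kHz > fs/2 = 8.9 kHz, folds to fs − 10.2 kHz = 7.6 kHz.
33.4 kHz mod fs = 15.6 kHz.
15.6 kHz > fs/2 = 8.9 kHz, folds to fs − 15.6 kHz = 2.2 kHz.
61 kHz mod fs = 7.6 kHz.
7.6 kHz ≤ fs/2 = 8.9 kHz, appears at 7.6 kHz.
66.6 kHz mod fs = 13.2 kHz.
13.2 kHz > fs/2 = 8.9 kHz, folds to fs − 13.2 kHz = 4.6 kHz.
45.8 kHz and 61 kHz both map to 7.6 kHz.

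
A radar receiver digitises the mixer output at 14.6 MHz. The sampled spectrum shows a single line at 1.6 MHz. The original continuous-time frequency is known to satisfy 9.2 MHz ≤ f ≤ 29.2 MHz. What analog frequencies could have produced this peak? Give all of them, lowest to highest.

13 MHz, 16.2 MHz, 27.6 MHz

Frequencies that alias to 1.6 MHz are k·fs ± 1.6 MHz for integer k ≥ 0.
k=0: 1.6 MHz.
k=1: 13 MHz, 16.2 MHz.
k=2: 27.6 MHz, 30.8 MHz.
k=3: 42.2 MHz, 45.4 MHz.
Within [9.2 MHz, 29.2 MHz]: 13 MHz, 16.2 MHz, 27.6 MHz.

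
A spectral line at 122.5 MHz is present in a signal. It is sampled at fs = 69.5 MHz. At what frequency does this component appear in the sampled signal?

122.5 MHz mod fs = 53 MHz.
53 MHz > fs/2 = 34.75 MHz, folds to fs − 53 MHz = 16.5 MHz.

16.5 MHz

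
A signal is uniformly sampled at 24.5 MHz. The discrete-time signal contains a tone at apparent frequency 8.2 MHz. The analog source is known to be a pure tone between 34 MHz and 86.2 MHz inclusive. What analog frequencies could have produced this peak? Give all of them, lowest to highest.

40.8 MHz, 57.2 MHz, 65.3 MHz, 81.7 MHz

Frequencies that alias to 8.2 MHz are k·fs ± 8.2 MHz for integer k ≥ 0.
k=0: 8.2 MHz.
k=1: 16.3 MHz, 32.7 MHz.
k=2: 40.8 MHz, 57.2 MHz.
k=3: 65.3 MHz, 81.7 MHz.
k=4: 89.8 MHz, 106.2 MHz.
Within [34 MHz, 86.2 MHz]: 40.8 MHz, 57.2 MHz, 65.3 MHz, 81.7 MHz.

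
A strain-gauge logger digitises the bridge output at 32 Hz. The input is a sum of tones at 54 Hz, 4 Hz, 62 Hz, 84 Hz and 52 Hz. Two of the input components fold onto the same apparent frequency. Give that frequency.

12 Hz

fs/2 = 16 Hz.
54 Hz mod fs = 22 Hz.
22 Hz > fs/2 = 16 Hz, folds to fs − 22 Hz = 10 Hz.
4 Hz ≤ fs/2 = 16 Hz, passes unchanged.
62 Hz mod fs = 30 Hz.
30 Hz > fs/2 = 16 Hz, folds to fs − 30 Hz = 2 Hz.
84 Hz mod fs = 20 Hz.
20 Hz > fs/2 = 16 Hz, folds to fs − 20 Hz = 12 Hz.
52 Hz mod fs = 20 Hz.
20 Hz > fs/2 = 16 Hz, folds to fs − 20 Hz = 12 Hz.
52 Hz and 84 Hz both map to 12 Hz.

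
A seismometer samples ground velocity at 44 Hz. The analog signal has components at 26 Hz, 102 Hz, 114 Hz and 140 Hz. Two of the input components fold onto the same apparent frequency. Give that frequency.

fs/2 = 22 Hz.
26 Hz > fs/2 = 22 Hz, folds to fs − 26 Hz = 18 Hz.
102 Hz mod fs = 14 Hz.
14 Hz ≤ fs/2 = 22 Hz, appears at 14 Hz.
114 Hz mod fs = 26 Hz.
26 Hz > fs/2 = 22 Hz, folds to fs − 26 Hz = 18 Hz.
140 Hz mod fs = 8 Hz.
8 Hz ≤ fs/2 = 22 Hz, appears at 8 Hz.
26 Hz and 114 Hz both map to 18 Hz.

18 Hz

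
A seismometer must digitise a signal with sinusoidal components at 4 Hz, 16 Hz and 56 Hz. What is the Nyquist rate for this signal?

112 Hz

Highest-frequency component: 56 Hz.
Nyquist rate = 2 × 56 Hz = 112 Hz.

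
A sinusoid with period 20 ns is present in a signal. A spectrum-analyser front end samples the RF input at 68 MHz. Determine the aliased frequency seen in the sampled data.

T = 20 ns → f = 1/T = 50 MHz.
50 MHz > fs/2 = 34 MHz, folds to fs − 50 MHz = 18 MHz.

18 MHz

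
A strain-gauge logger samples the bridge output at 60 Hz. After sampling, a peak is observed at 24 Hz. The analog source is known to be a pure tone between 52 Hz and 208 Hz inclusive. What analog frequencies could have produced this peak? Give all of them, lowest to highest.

84 Hz, 96 Hz, 144 Hz, 156 Hz, 204 Hz

Frequencies that alias to 24 Hz are k·fs ± 24 Hz for integer k ≥ 0.
k=0: 24 Hz.
k=1: 36 Hz, 84 Hz.
k=2: 96 Hz, 144 Hz.
k=3: 156 Hz, 204 Hz.
k=4: 216 Hz, 264 Hz.
Within [52 Hz, 208 Hz]: 84 Hz, 96 Hz, 144 Hz, 156 Hz, 204 Hz.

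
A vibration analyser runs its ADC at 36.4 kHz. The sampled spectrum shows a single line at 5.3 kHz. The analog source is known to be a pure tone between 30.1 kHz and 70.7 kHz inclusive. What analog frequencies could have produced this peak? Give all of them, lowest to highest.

Frequencies that alias to 5.3 kHz are k·fs ± 5.3 kHz for integer k ≥ 0.
k=0: 5.3 kHz.
k=1: 31.1 kHz, 41.7 kHz.
k=2: 67.5 kHz, 78.1 kHz.
k=3: 103.9 kHz, 114.5 kHz.
Within [30.1 kHz, 70.7 kHz]: 31.1 kHz, 41.7 kHz, 67.5 kHz.

31.1 kHz, 41.7 kHz, 67.5 kHz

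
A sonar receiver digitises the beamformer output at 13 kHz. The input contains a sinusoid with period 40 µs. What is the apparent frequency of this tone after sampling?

T = 40 µs → f = 1/T = 25 kHz.
25 kHz mod fs = 12 kHz.
12 kHz > fs/2 = 6.5 kHz, folds to fs − 12 kHz = 1 kHz.

1 kHz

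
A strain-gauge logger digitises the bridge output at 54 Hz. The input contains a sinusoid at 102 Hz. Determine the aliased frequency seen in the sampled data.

102 Hz mod fs = 48 Hz.
48 Hz > fs/2 = 27 Hz, folds to fs − 48 Hz = 6 Hz.

6 Hz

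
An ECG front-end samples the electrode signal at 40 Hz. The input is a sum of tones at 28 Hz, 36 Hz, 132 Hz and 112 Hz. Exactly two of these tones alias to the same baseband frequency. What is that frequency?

12 Hz

fs/2 = 20 Hz.
28 Hz > fs/2 = 20 Hz, folds to fs − 28 Hz = 12 Hz.
36 Hz > fs/2 = 20 Hz, folds to fs − 36 Hz = 4 Hz.
132 Hz mod fs = 12 Hz.
12 Hz ≤ fs/2 = 20 Hz, appears at 12 Hz.
112 Hz mod fs = 32 Hz.
32 Hz > fs/2 = 20 Hz, folds to fs − 32 Hz = 8 Hz.
28 Hz and 132 Hz both map to 12 Hz.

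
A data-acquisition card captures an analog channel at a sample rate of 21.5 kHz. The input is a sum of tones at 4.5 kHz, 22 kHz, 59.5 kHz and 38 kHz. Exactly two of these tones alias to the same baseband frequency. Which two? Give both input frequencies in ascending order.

fs/2 = 10.75 kHz.
4.5 kHz ≤ fs/2 = 10.75 kHz, passes unchanged.
22 kHz mod fs = 0.5 kHz.
0.5 kHz ≤ fs/2 = 10.75 kHz, appears at 0.5 kHz.
59.5 kHz mod fs = 16.5 kHz.
16.5 kHz > fs/2 = 10.75 kHz, folds to fs − 16.5 kHz = 5 kHz.
38 kHz mod fs = 16.5 kHz.
16.5 kHz > fs/2 = 10.75 kHz, folds to fs − 16.5 kHz = 5 kHz.
38 kHz and 59.5 kHz both map to 5 kHz.

38 kHz, 59.5 kHz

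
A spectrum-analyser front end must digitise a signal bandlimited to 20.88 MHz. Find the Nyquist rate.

41.76 MHz

Nyquist rate = 2 × 20.88 MHz = 41.76 MHz.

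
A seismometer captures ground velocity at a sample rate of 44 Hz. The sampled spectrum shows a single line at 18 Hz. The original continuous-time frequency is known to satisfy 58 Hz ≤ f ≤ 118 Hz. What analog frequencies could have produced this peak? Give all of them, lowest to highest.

Frequencies that alias to 18 Hz are k·fs ± 18 Hz for integer k ≥ 0.
k=0: 18 Hz.
k=1: 26 Hz, 62 Hz.
k=2: 70 Hz, 106 Hz.
k=3: 114 Hz, 150 Hz.
k=4: 158 Hz, 194 Hz.
Within [58 Hz, 118 Hz]: 62 Hz, 70 Hz, 106 Hz, 114 Hz.

62 Hz, 70 Hz, 106 Hz, 114 Hz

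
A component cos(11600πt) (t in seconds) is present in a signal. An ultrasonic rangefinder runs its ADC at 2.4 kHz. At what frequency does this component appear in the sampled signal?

1 kHz

ω = 11600π rad/s → f = ω/(2π) = 5800 Hz = 5.8 kHz.
5.8 kHz mod fs = 1 kHz.
1 kHz ≤ fs/2 = 1.2 kHz, appears at 1 kHz.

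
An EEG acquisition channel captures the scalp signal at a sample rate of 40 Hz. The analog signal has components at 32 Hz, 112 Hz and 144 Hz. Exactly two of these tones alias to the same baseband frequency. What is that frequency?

fs/2 = 20 Hz.
32 Hz > fs/2 = 20 Hz, folds to fs − 32 Hz = 8 Hz.
112 Hz mod fs = 32 Hz.
32 Hz > fs/2 = 20 Hz, folds to fs − 32 Hz = 8 Hz.
144 Hz mod fs = 24 Hz.
24 Hz > fs/2 = 20 Hz, folds to fs − 24 Hz = 16 Hz.
32 Hz and 112 Hz both map to 8 Hz.

8 Hz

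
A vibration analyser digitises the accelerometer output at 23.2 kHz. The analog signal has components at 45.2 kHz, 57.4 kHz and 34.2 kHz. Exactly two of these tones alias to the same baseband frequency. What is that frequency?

11 kHz

fs/2 = 11.6 kHz.
45.2 kHz mod fs = 22 kHz.
22 kHz > fs/2 = 11.6 kHz, folds to fs − 22 kHz = 1.2 kHz.
57.4 kHz mod fs = 11 kHz.
11 kHz ≤ fs/2 = 11.6 kHz, appears at 11 kHz.
34.2 kHz mod fs = 11 kHz.
11 kHz ≤ fs/2 = 11.6 kHz, appears at 11 kHz.
34.2 kHz and 57.4 kHz both map to 11 kHz.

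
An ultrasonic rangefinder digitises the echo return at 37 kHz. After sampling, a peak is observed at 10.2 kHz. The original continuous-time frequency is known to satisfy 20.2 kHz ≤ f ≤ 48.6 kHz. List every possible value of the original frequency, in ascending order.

26.8 kHz, 47.2 kHz

Frequencies that alias to 10.2 kHz are k·fs ± 10.2 kHz for integer k ≥ 0.
k=0: 10.2 kHz.
k=1: 26.8 kHz, 47.2 kHz.
k=2: 63.8 kHz, 84.2 kHz.
Within [20.2 kHz, 48.6 kHz]: 26.8 kHz, 47.2 kHz.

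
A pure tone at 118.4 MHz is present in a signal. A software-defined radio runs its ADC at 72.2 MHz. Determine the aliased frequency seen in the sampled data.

118.4 MHz mod fs = 46.2 MHz.
46.2 MHz > fs/2 = 36.1 MHz, folds to fs − 46.2 MHz = 26 MHz.

26 MHz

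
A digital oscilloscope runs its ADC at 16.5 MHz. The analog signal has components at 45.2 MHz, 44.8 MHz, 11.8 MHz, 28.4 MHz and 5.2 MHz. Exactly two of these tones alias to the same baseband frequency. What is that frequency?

fs/2 = 8.25 MHz.
45.2 MHz mod fs = 12.2 MHz.
12.2 MHz > fs/2 = 8.25 MHz, folds to fs − 12.2 MHz = 4.3 MHz.
44.8 MHz mod fs = 11.8 MHz.
11.8 MHz > fs/2 = 8.25 MHz, folds to fs − 11.8 MHz = 4.7 MHz.
11.8 MHz > fs/2 = 8.25 MHz, folds to fs − 11.8 MHz = 4.7 MHz.
28.4 MHz mod fs = 11.9 MHz.
11.9 MHz > fs/2 = 8.25 MHz, folds to fs − 11.9 MHz = 4.6 MHz.
5.2 MHz ≤ fs/2 = 8.25 MHz, passes unchanged.
11.8 MHz and 44.8 MHz both map to 4.7 MHz.

4.7 MHz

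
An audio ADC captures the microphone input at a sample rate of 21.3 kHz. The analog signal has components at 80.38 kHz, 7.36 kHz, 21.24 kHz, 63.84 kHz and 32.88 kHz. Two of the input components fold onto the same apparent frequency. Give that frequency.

0.06 kHz

fs/2 = 10.65 kHz.
80.38 kHz mod fs = 16.48 kHz.
16.48 kHz > fs/2 = 10.65 kHz, folds to fs − 16.48 kHz = 4.82 kHz.
7.36 kHz ≤ fs/2 = 10.65 kHz, passes unchanged.
21.24 kHz > fs/2 = 10.65 kHz, folds to fs − 21.24 kHz = 0.06 kHz.
63.84 kHz mod fs = 21.24 kHz.
21.24 kHz > fs/2 = 10.65 kHz, folds to fs − 21.24 kHz = 0.06 kHz.
32.88 kHz mod fs = 11.58 kHz.
11.58 kHz > fs/2 = 10.65 kHz, folds to fs − 11.58 kHz = 9.72 kHz.
21.24 kHz and 63.84 kHz both map to 0.06 kHz.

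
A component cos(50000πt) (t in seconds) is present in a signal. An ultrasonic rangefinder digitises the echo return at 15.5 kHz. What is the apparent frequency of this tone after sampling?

ω = 50000π rad/s → f = ω/(2π) = 25000 Hz = 25 kHz.
25 kHz mod fs = 9.5 kHz.
9.5 kHz > fs/2 = 7.75 kHz, folds to fs − 9.5 kHz = 6 kHz.

6 kHz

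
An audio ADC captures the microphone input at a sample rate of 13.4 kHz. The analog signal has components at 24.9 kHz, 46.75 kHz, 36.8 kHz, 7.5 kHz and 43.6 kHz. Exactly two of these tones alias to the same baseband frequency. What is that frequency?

fs/2 = 6.7 kHz.
24.9 kHz mod fs = 11.5 kHz.
11.5 kHz > fs/2 = 6.7 kHz, folds to fs − 11.5 kHz = 1.9 kHz.
46.75 kHz mod fs = 6.55 kHz.
6.55 kHz ≤ fs/2 = 6.7 kHz, appears at 6.55 kHz.
36.8 kHz mod fs = 10 kHz.
10 kHz > fs/2 = 6.7 kHz, folds to fs − 10 kHz = 3.4 kHz.
7.5 kHz > fs/2 = 6.7 kHz, folds to fs − 7.5 kHz = 5.9 kHz.
43.6 kHz mod fs = 3.4 kHz.
3.4 kHz ≤ fs/2 = 6.7 kHz, appears at 3.4 kHz.
36.8 kHz and 43.6 kHz both map to 3.4 kHz.

3.4 kHz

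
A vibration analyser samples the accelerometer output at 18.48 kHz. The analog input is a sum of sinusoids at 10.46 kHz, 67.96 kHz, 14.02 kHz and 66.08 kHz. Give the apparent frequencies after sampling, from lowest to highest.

4.46 kHz, 5.96 kHz, 7.84 kHz, 8.02 kHz

fs/2 = 9.24 kHz.
10.46 kHz > fs/2 = 9.24 kHz, folds to fs − 10.46 kHz = 8.02 kHz.
67.96 kHz mod fs = 12.52 kHz.
12.52 kHz > fs/2 = 9.24 kHz, folds to fs − 12.52 kHz = 5.96 kHz.
14.02 kHz > fs/2 = 9.24 kHz, folds to fs − 14.02 kHz = 4.46 kHz.
66.08 kHz mod fs = 10.64 kHz.
10.64 kHz > fs/2 = 9.24 kHz, folds to fs − 10.64 kHz = 7.84 kHz.
Distinct values: {4.46 kHz, 5.96 kHz, 7.84 kHz, 8.02 kHz}.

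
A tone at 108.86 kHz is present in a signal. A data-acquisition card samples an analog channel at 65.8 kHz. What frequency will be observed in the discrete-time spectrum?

108.86 kHz mod fs = 43.06 kHz.
43.06 kHz > fs/2 = 32.9 kHz, folds to fs − 43.06 kHz = 22.74 kHz.

22.74 kHz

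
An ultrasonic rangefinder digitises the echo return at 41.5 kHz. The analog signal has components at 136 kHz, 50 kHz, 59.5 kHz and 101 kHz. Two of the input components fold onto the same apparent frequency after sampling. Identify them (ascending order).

59.5 kHz, 101 kHz

fs/2 = 20.75 kHz.
136 kHz mod fs = 11.5 kHz.
11.5 kHz ≤ fs/2 = 20.75 kHz, appears at 11.5 kHz.
50 kHz mod fs = 8.5 kHz.
8.5 kHz ≤ fs/2 = 20.75 kHz, appears at 8.5 kHz.
59.5 kHz mod fs = 18 kHz.
18 kHz ≤ fs/2 = 20.75 kHz, appears at 18 kHz.
101 kHz mod fs = 18 kHz.
18 kHz ≤ fs/2 = 20.75 kHz, appears at 18 kHz.
59.5 kHz and 101 kHz both map to 18 kHz.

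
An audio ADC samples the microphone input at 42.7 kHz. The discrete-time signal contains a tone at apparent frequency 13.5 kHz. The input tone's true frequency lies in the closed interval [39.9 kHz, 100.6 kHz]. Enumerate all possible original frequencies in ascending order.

56.2 kHz, 71.9 kHz, 98.9 kHz

Frequencies that alias to 13.5 kHz are k·fs ± 13.5 kHz for integer k ≥ 0.
k=0: 13.5 kHz.
k=1: 29.2 kHz, 56.2 kHz.
k=2: 71.9 kHz, 98.9 kHz.
k=3: 114.6 kHz, 141.6 kHz.
Within [39.9 kHz, 100.6 kHz]: 56.2 kHz, 71.9 kHz, 98.9 kHz.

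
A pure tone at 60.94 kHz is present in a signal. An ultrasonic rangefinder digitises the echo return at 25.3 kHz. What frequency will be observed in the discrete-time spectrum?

60.94 kHz mod fs = 10.34 kHz.
10.34 kHz ≤ fs/2 = 12.65 kHz, appears at 10.34 kHz.

10.34 kHz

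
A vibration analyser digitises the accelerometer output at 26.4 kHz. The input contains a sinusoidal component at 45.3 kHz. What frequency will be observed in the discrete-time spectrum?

7.5 kHz

45.3 kHz mod fs = 18.9 kHz.
18.9 kHz > fs/2 = 13.2 kHz, folds to fs − 18.9 kHz = 7.5 kHz.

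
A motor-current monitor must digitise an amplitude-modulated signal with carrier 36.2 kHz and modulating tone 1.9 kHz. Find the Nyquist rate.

76.2 kHz

AM sidebands sit at fc ± fm = 34.3 kHz and 38.1 kHz.
Highest-frequency component: 38.1 kHz.
Nyquist rate = 2 × 38.1 kHz = 76.2 kHz.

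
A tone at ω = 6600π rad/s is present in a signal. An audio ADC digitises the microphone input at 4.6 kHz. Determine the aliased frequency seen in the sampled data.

ω = 6600π rad/s → f = ω/(2π) = 3300 Hz = 3.3 kHz.
3.3 kHz > fs/2 = 2.3 kHz, folds to fs − 3.3 kHz = 1.3 kHz.

1.3 kHz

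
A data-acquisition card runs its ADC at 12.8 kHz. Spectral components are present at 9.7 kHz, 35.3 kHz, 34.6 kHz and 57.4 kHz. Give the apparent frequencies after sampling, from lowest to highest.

fs/2 = 6.4 kHz.
9.7 kHz > fs/2 = 6.4 kHz, folds to fs − 9.7 kHz = 3.1 kHz.
35.3 kHz mod fs = 9.7 kHz.
9.7 kHz > fs/2 = 6.4 kHz, folds to fs − 9.7 kHz = 3.1 kHz.
34.6 kHz mod fs = 9 kHz.
9 kHz > fs/2 = 6.4 kHz, folds to fs − 9 kHz = 3.8 kHz.
57.4 kHz mod fs = 6.2 kHz.
6.2 kHz ≤ fs/2 = 6.4 kHz, appears at 6.2 kHz.
Distinct values: {3.1 kHz, 3.8 kHz, 6.2 kHz}.

3.1 kHz, 3.8 kHz, 6.2 kHz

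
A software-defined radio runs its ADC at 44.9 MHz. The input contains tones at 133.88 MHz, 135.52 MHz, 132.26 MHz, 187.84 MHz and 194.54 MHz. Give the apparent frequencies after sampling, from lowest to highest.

0.82 MHz, 2.44 MHz, 8.24 MHz, 14.94 MHz

fs/2 = 22.45 MHz.
133.88 MHz mod fs = 44.08 MHz.
44.08 MHz > fs/2 = 22.45 MHz, folds to fs − 44.08 MHz = 0.82 MHz.
135.52 MHz mod fs = 0.82 MHz.
0.82 MHz ≤ fs/2 = 22.45 MHz, appears at 0.82 MHz.
132.26 MHz mod fs = 42.46 MHz.
42.46 MHz > fs/2 = 22.45 MHz, folds to fs − 42.46 MHz = 2.44 MHz.
187.84 MHz mod fs = 8.24 MHz.
8.24 MHz ≤ fs/2 = 22.45 MHz, appears at 8.24 MHz.
194.54 MHz mod fs = 14.94 MHz.
14.94 MHz ≤ fs/2 = 22.45 MHz, appears at 14.94 MHz.
Distinct values: {0.82 MHz, 2.44 MHz, 8.24 MHz, 14.94 MHz}.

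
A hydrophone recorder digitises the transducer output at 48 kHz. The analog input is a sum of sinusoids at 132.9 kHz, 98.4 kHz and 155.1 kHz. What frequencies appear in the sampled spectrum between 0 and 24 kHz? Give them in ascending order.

2.4 kHz, 11.1 kHz

fs/2 = 24 kHz.
132.9 kHz mod fs = 36.9 kHz.
36.9 kHz > fs/2 = 24 kHz, folds to fs − 36.9 kHz = 11.1 kHz.
98.4 kHz mod fs = 2.4 kHz.
2.4 kHz ≤ fs/2 = 24 kHz, appears at 2.4 kHz.
155.1 kHz mod fs = 11.1 kHz.
11.1 kHz ≤ fs/2 = 24 kHz, appears at 11.1 kHz.
Distinct values: {2.4 kHz, 11.1 kHz}.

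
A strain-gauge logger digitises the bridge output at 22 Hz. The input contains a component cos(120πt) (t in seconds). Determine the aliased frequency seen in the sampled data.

6 Hz

ω = 120π rad/s → f = ω/(2π) = 60 Hz.
60 Hz mod fs = 16 Hz.
16 Hz > fs/2 = 11 Hz, folds to fs − 16 Hz = 6 Hz.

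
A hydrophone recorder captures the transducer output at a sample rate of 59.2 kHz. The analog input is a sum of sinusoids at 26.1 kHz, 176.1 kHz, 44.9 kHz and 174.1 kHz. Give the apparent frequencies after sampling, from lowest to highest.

1.5 kHz, 3.5 kHz, 14.3 kHz, 26.1 kHz

fs/2 = 29.6 kHz.
26.1 kHz ≤ fs/2 = 29.6 kHz, passes unchanged.
176.1 kHz mod fs = 57.7 kHz.
57.7 kHz > fs/2 = 29.6 kHz, folds to fs − 57.7 kHz = 1.5 kHz.
44.9 kHz > fs/2 = 29.6 kHz, folds to fs − 44.9 kHz = 14.3 kHz.
174.1 kHz mod fs = 55.7 kHz.
55.7 kHz > fs/2 = 29.6 kHz, folds to fs − 55.7 kHz = 3.5 kHz.
Distinct values: {1.5 kHz, 3.5 kHz, 14.3 kHz, 26.1 kHz}.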